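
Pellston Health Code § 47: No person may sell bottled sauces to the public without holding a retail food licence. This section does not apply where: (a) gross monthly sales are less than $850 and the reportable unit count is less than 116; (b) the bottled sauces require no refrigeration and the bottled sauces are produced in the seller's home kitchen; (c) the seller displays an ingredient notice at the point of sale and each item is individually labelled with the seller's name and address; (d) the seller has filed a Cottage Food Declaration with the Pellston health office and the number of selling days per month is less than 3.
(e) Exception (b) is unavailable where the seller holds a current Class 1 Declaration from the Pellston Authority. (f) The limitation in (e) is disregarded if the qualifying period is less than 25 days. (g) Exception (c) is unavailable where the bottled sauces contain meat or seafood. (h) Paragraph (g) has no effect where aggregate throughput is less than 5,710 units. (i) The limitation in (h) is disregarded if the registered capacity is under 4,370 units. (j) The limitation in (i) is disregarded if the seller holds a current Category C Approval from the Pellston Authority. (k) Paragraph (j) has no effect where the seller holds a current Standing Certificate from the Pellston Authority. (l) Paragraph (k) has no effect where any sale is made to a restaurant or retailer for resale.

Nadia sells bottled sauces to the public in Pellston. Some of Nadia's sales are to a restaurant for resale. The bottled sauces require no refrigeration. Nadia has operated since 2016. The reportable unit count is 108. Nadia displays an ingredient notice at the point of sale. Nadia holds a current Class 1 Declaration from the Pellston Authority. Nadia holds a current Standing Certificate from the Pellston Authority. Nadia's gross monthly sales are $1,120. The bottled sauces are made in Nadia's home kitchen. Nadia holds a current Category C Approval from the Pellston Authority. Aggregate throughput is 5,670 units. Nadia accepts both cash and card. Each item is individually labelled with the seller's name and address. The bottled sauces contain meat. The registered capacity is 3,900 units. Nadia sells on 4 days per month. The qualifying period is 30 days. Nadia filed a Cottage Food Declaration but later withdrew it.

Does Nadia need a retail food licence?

No — exception (c) applies; Nadia is not required to hold a retail food licence.

Exception (a) does not apply: gross monthly sales are $1,120, not less than $850.
Exception (b)'s conditions are all satisfied: the bottled sauces are shelf-stable; the bottled sauces are home-kitchen produced. Turning to paragraphs (e)–(f): (e) is engaged — a current Class 1 Declaration is held. (f) is not triggered (the qualifying period is 30 days, not less than 25 days), so (e) stands. (b) is therefore removed.
Exception (c)'s conditions are all satisfied: an ingredient notice is displayed; items are individually labelled. Under paragraphs (g)–(l): (g) would limit (c) — the bottled sauces contain meat — but (h) sets (g) aside: (h) operates against (g): aggregate throughput is 5,670 units, less than the 5,710 units limit. (i) would limit (h) — the registered capacity is 3,900 units, under the 4,370 units limit — but (j) sets (i) aside: (j) is triggered — a current Category C Approval is held. (k) would limit (j) — a current Standing Certificate is held — but (l) sets (k) aside: (l) is triggered — some sales are to a restaurant for resale. So (c) applies.
Exception (d) requires that the seller has filed a Cottage Food Declaration with the Pellston health office; but the Cottage Food Declaration was withdrawn, so (d) is unavailable.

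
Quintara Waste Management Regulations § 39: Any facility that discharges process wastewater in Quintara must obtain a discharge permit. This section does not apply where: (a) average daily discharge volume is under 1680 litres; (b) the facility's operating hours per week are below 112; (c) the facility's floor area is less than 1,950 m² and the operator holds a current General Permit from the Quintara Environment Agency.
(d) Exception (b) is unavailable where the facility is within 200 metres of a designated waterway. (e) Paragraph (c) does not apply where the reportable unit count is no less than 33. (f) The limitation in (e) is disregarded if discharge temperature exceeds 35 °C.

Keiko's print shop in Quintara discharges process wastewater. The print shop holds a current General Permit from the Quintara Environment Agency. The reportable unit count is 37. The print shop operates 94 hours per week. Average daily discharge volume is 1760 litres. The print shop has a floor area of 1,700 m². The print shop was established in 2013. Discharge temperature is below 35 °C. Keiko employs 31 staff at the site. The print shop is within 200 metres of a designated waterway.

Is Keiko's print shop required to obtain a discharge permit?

Exception (a) requires that average daily discharge volume is under 1680 litres; but average daily discharge volume is 1760 litres, not under 1680 litres, so (a) is unavailable.
All of (b)'s requirements are met (the facility's operating hours per week are 94, below the 112 limit). Turning to paragraph (d): (d) is engaged — the print shop is within 200 m of a designated waterway. (b) is therefore removed.
Exception (c): the facility's floor area is 1,700 m², less than the 1,950 m² limit; a current General Permit is held — every condition holds. But: (e) operates — the reportable unit count is 37, meeting the 33 threshold. (f) is not engaged (discharge temperature is below 35 °C), so (e) stands. So (c) is unavailable.
No exception applies. The general rule governs.

Yes — Keiko's print shop must obtain a discharge permit.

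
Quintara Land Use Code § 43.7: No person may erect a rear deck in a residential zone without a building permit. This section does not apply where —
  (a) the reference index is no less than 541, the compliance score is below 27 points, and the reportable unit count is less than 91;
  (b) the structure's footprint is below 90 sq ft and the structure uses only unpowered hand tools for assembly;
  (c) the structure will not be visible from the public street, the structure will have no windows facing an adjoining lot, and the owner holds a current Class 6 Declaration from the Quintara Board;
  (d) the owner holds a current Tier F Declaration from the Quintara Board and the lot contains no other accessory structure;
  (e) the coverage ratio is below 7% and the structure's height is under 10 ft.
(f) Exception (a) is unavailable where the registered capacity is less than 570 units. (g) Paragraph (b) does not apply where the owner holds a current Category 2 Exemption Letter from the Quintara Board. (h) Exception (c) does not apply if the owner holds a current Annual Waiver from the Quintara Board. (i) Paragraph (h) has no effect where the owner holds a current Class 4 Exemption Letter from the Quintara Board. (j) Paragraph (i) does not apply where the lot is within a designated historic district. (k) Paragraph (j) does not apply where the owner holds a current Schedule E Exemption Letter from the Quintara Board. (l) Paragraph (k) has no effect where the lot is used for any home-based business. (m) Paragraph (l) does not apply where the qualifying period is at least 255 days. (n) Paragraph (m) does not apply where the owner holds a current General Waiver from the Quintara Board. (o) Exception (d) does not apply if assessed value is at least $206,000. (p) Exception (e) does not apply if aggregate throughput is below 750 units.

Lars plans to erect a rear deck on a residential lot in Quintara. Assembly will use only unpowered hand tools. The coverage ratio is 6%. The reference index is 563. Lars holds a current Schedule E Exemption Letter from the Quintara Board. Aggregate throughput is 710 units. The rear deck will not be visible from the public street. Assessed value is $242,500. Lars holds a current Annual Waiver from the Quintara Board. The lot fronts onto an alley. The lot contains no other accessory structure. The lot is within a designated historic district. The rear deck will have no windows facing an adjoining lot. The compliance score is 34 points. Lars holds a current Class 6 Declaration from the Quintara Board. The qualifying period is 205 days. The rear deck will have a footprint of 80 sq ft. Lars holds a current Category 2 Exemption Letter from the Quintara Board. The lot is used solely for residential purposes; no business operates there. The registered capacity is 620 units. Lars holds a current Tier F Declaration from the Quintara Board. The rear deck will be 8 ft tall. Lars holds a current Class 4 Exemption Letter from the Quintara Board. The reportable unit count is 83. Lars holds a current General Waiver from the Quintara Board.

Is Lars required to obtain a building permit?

No — exception (c) applies; Lars does not need a building permit.

Exception (a) fails — the compliance score is 34 points, not below 27 points.
Exception (b)'s conditions are all satisfied: the structure's footprint is 80 sq ft, below the 90 sq ft limit; assembly uses only hand tools. However, paragraph (g) must be considered: (g) is triggered — a current Category 2 Exemption Letter is held. (b) is therefore removed.
All of (c)'s requirements are met (the structure will not be visible from the street; no windows face an adjoining lot; a current Class 6 Declaration is held). Applying paragraphs (h)–(n): (h) would limit (c) — a current Annual Waiver is held — but (i) sets (h) aside: (i) operates against (h): a current Class 4 Exemption Letter is held. (j) is triggered (the lot is in a historic district), but is overridden by (k): (k) operates against (j): a current Schedule E Exemption Letter is held. (l) is not triggered (the lot is solely residential), so (k) stands. So (c) applies.
All of (d)'s requirements are met (a current Tier F Declaration is held; the lot has no other accessory structure). But: (o) is engaged — assessed value is $242,500, meeting the $206,000 threshold. So (d) is unavailable.
Exception (e) is satisfied on its face — the coverage ratio is 6%, below the 7% limit; the structure's height is 8 ft, under the 10 ft limit. But: (p) is triggered — aggregate throughput is 710 units, below the 750 units limit. So (e) is unavailable.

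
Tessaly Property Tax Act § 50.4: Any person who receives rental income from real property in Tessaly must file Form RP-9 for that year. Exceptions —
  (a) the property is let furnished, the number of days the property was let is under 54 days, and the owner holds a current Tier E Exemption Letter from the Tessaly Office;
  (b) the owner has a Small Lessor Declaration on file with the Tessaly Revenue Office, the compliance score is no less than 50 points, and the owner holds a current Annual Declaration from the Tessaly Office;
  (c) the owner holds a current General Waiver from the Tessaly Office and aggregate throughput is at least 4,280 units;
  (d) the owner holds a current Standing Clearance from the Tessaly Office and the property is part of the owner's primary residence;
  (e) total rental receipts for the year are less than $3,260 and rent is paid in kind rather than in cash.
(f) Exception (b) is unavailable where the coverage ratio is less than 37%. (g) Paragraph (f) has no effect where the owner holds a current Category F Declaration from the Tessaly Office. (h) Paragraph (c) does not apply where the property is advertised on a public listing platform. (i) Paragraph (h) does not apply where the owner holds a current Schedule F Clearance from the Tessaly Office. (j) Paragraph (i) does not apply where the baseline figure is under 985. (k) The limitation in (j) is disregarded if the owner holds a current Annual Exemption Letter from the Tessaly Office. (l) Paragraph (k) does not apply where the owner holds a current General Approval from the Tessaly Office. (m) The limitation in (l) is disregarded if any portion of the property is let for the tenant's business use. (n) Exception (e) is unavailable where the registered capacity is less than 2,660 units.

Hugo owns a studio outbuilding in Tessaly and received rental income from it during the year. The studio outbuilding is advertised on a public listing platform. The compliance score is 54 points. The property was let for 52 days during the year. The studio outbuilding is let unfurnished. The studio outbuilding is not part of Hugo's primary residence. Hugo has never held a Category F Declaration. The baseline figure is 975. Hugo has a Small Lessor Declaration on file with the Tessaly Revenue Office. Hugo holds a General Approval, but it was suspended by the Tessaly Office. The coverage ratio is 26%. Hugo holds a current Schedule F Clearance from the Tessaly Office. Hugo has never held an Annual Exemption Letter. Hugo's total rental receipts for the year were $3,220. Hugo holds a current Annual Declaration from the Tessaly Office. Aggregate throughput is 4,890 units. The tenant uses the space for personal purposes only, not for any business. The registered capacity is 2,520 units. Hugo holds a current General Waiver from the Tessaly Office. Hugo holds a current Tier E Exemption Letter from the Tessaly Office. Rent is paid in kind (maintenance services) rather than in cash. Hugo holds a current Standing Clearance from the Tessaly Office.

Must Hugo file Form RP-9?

Yes — Hugo must file Form RP-9.

Exception (a) does not apply: the property is let unfurnished.
Exception (b) is satisfied on its face — a Small Lessor Declaration is on file; the compliance score is 54 points, meeting the 50 points threshold; a current Annual Declaration is held. However, paragraphs (f)–(g) must be considered: (f) operates against (b): the coverage ratio is 26%, less than the 37% limit. (g) is not engaged (no current Category F Declaration is held), so (f) stands. Exception (b) does not apply.
Exception (c)'s conditions are all satisfied: a current General Waiver is held; aggregate throughput is 4,890 units, meeting the 4,280 units threshold. But: (h) operates — the property is publicly advertised. (i) would limit (h) — a current Schedule F Clearance is held — but (j) sets (i) aside: (j) operates against (i): the baseline figure is 975, under the 985 limit. (k), which would lift (j), does not operate here — there is no Annual Exemption Letter in force. Exception (c) does not apply.
Exception (d) does not apply: the studio outbuilding is not part of the primary residence.
Exception (e): total rental receipts for the year are $3,220, less than the $3,260 limit; rent is paid in kind — every condition holds. But: (n) operates against (e): the registered capacity is 2,520 units, less than the 2,660 units limit. So (e) is unavailable.
No exception displaces § 50.4.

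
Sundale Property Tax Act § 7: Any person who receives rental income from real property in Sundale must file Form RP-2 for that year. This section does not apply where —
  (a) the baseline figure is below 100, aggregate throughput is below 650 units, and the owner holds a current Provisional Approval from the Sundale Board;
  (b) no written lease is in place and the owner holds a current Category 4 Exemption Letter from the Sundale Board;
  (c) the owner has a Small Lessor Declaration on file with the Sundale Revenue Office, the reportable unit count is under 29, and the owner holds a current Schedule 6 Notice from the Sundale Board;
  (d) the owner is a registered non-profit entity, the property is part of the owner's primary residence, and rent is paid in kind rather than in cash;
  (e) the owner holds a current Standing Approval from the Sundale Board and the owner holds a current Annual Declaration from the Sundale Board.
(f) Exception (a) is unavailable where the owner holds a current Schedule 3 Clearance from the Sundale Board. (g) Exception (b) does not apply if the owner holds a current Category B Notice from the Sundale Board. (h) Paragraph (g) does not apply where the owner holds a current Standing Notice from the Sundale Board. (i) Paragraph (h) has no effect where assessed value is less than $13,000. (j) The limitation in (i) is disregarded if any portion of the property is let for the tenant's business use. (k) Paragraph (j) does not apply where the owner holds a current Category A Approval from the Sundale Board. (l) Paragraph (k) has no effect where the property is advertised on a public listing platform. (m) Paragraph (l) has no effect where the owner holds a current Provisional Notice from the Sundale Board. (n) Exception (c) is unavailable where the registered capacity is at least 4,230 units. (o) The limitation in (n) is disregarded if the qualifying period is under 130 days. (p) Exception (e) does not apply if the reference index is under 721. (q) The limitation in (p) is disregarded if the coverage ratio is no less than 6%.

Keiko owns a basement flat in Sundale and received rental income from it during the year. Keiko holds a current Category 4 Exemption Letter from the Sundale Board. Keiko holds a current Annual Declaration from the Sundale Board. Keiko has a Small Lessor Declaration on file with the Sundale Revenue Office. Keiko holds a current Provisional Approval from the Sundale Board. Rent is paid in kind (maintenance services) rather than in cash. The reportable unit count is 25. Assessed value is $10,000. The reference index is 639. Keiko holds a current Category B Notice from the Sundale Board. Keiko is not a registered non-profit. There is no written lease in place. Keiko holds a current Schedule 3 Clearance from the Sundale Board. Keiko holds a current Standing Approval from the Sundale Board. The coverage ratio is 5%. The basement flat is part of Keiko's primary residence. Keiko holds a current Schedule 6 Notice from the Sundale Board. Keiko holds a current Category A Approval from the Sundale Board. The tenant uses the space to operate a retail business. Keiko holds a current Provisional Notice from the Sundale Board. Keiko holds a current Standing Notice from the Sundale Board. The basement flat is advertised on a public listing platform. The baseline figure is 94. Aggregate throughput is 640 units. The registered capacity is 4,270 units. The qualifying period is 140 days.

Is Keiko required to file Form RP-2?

Yes — Keiko must file Form RP-2.

All of (a)'s requirements are met (the baseline figure is 94, below the 100 limit; aggregate throughput is 640 units, below the 650 units limit; a current Provisional Approval is held). But applying paragraph (f): (f) operates against (a): a current Schedule 3 Clearance is held. Exception (a) does not apply.
Exception (b)'s conditions are all satisfied: there is no written lease; a current Category 4 Exemption Letter is held. But: (g) operates against (b): a current Category B Notice is held. (h) would limit (g) — a current Standing Notice is held — but (i) sets (h) aside: (i) operates against (h): assessed value is $10,000, less than the $13,000 limit. (j) applies (the space is let for business use), but is itself disapplied by (k): (k) applies — a current Category A Approval is held. (l) would limit (k) — the property is publicly advertised — but (m) sets (l) aside: (m) operates against (l): a current Provisional Notice is held. So (b) is unavailable.
Exception (c) is satisfied on its face — a Small Lessor Declaration is on file; the reportable unit count is 25, under the 29 limit; a current Schedule 6 Notice is held. But: (n) applies — the registered capacity is 4,270 units, meeting the 4,230 units threshold. (o) is not triggered (the qualifying period is 140 days, not under 130 days), so (n) stands. Exception (c) does not apply.
Exception (d) does not apply: Keiko is not a registered non-profit.
Exception (e) is satisfied on its face — a current Standing Approval is held; a current Annual Declaration is held. But applying paragraphs (p)–(q): (p) operates against (e): the reference index is 639, under the 721 limit. (q), which would lift (p), is not engaged — the coverage ratio is 5%, short of 6%. So (e) is unavailable.
No exception is made out. Keiko falls within the general rule.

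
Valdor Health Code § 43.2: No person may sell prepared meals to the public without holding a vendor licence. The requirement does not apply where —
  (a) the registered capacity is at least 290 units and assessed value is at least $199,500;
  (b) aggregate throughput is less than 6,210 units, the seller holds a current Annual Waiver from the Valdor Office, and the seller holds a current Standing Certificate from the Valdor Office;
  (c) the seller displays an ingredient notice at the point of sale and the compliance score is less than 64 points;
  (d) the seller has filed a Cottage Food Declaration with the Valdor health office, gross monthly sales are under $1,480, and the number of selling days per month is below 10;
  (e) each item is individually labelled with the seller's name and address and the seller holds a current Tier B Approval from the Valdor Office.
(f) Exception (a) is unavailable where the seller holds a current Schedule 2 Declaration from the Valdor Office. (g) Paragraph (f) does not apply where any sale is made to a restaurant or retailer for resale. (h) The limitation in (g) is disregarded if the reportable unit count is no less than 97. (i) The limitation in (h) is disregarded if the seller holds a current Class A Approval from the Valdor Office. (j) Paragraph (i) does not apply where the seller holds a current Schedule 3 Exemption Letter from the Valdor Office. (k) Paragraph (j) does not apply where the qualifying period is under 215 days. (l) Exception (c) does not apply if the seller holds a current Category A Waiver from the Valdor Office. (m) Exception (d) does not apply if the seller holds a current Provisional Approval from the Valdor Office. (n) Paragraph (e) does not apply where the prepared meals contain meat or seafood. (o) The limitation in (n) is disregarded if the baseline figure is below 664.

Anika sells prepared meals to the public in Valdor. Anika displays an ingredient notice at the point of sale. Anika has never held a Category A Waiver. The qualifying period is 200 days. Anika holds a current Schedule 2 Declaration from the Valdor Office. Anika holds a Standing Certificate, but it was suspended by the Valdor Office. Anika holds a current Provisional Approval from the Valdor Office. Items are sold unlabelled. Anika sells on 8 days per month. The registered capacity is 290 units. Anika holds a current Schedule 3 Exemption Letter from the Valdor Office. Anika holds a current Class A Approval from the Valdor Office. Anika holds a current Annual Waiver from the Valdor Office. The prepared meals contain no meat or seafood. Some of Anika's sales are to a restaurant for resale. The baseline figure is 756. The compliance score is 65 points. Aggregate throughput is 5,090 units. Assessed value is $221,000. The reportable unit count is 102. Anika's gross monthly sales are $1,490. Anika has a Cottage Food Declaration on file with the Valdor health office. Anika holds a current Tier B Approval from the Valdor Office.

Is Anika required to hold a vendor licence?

No — exception (a) applies; Anika is not required to hold a vendor licence.

Exception (a)'s conditions are all satisfied: the registered capacity is 290 units, meeting the 290 units threshold; assessed value is $221,000, meeting the $199,500 threshold. Considering the limiting provisions: (f) is triggered (a current Schedule 2 Declaration is held), but yields to (g): (g) operates against (f): some sales are to a restaurant for resale. (h) would limit (g) — the reportable unit count is 102, meeting the 97 threshold — but (i) sets (h) aside: (i) is engaged — a current Class A Approval is held. (j) is triggered (a current Schedule 3 Exemption Letter is held), but yields to (k): (k) operates against (j): the qualifying period is 200 days, under the 215 days limit. Exception (a) stands.
Exception (b) fails — there is no Standing Certificate in force.
Exception (c) does not apply: the compliance score is 65 points, not less than 64 points.
Exception (d) fails — gross monthly sales are $1,490, not under $1,480.
Exception (e) fails — items are sold unlabelled.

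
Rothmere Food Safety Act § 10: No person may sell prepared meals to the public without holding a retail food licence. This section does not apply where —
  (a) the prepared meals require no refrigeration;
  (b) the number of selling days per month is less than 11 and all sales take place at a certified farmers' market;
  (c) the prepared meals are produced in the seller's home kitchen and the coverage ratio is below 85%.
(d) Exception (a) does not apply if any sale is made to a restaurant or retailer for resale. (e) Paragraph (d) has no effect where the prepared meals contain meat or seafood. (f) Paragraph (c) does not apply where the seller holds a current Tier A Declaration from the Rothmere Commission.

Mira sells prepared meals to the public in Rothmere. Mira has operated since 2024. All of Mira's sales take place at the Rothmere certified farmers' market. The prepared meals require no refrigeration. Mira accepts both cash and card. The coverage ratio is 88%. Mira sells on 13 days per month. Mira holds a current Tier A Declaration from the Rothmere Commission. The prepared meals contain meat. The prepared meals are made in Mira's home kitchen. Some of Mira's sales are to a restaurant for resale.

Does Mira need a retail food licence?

Exception (a): the prepared meals are shelf-stable — every condition holds. Considering the limiting provisions: (d) would limit (a) — some sales are to a restaurant for resale — but (e) sets (d) aside: (e) is triggered — the prepared meals contain meat. So (a) applies.
Exception (b) requires that the number of selling days per month is less than 11; but the number of selling days per month is 13, not less than 11, so (b) is unavailable.
Exception (c) does not apply: the coverage ratio is 88%, not below 85%.

No — exception (a) applies; Mira is not required to hold a retail food licence.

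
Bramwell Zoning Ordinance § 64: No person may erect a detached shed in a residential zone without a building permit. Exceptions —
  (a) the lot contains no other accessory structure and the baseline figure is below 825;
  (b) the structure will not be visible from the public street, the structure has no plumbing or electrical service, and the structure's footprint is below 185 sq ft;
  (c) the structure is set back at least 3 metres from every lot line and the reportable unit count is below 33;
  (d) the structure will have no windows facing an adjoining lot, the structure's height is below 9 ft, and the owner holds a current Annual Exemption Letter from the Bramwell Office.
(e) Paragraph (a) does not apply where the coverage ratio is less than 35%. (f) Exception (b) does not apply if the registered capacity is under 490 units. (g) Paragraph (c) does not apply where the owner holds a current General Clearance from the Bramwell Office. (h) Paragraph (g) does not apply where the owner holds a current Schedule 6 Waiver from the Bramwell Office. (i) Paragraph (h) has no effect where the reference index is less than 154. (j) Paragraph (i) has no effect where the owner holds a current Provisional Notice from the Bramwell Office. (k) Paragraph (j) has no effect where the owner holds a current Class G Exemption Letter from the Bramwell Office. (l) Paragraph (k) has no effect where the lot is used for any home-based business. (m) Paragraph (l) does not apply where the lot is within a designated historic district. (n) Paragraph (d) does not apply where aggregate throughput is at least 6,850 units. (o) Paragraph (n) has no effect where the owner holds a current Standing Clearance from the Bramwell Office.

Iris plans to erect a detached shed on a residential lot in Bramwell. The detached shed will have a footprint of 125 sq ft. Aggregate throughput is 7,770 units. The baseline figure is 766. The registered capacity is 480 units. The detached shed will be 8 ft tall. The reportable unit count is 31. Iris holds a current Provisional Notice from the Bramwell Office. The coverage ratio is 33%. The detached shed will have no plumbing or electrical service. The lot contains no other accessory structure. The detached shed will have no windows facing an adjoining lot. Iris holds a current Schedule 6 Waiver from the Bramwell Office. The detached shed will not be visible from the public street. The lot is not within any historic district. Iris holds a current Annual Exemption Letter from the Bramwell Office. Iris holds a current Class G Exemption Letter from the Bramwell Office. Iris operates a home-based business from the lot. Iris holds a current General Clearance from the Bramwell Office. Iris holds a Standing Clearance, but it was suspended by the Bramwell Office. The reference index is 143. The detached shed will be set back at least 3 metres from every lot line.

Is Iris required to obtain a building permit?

Exception (a)'s conditions are all satisfied: the lot has no other accessory structure; the baseline figure is 766, below the 825 limit. However, paragraph (e) must be considered: (e) operates against (a): the coverage ratio is 33%, less than the 35% limit. (a) is therefore removed.
Exception (b): the structure will not be visible from the street; there is no plumbing or electrical service; the structure's footprint is 125 sq ft, below the 185 sq ft limit — every condition holds. However, paragraph (f) must be considered: (f) applies — the registered capacity is 480 units, under the 490 units limit. So (b) is unavailable.
All of (c)'s requirements are met (the setback is at least 3 m on every side; the reportable unit count is 31, below the 33 limit). Applying paragraphs (g)–(m): (g) would limit (c) — a current General Clearance is held — but (h) sets (g) aside: (h) is triggered — a current Schedule 6 Waiver is held. (i) is triggered (the reference index is 143, less than the 154 limit), but is set aside by (j): (j) operates against (i): a current Provisional Notice is held. (k) applies (a current Class G Exemption Letter is held), but is set aside by (l): (l) is triggered — a home-based business operates on the lot. (m) is inapplicable (the lot is not in a historic district), so (l) stands. So (c) applies.
Exception (d): no windows face an adjoining lot; the structure's height is 8 ft, below the 9 ft limit; a current Annual Exemption Letter is held — every condition holds. However, paragraphs (n)–(o) must be considered: (n) operates — aggregate throughput is 7,770 units, meeting the 6,850 units threshold. (o), which would lift (n), is not triggered — no current Standing Clearance is held. (d) is therefore removed.

No — exception (c) applies; Iris does not need a building permit.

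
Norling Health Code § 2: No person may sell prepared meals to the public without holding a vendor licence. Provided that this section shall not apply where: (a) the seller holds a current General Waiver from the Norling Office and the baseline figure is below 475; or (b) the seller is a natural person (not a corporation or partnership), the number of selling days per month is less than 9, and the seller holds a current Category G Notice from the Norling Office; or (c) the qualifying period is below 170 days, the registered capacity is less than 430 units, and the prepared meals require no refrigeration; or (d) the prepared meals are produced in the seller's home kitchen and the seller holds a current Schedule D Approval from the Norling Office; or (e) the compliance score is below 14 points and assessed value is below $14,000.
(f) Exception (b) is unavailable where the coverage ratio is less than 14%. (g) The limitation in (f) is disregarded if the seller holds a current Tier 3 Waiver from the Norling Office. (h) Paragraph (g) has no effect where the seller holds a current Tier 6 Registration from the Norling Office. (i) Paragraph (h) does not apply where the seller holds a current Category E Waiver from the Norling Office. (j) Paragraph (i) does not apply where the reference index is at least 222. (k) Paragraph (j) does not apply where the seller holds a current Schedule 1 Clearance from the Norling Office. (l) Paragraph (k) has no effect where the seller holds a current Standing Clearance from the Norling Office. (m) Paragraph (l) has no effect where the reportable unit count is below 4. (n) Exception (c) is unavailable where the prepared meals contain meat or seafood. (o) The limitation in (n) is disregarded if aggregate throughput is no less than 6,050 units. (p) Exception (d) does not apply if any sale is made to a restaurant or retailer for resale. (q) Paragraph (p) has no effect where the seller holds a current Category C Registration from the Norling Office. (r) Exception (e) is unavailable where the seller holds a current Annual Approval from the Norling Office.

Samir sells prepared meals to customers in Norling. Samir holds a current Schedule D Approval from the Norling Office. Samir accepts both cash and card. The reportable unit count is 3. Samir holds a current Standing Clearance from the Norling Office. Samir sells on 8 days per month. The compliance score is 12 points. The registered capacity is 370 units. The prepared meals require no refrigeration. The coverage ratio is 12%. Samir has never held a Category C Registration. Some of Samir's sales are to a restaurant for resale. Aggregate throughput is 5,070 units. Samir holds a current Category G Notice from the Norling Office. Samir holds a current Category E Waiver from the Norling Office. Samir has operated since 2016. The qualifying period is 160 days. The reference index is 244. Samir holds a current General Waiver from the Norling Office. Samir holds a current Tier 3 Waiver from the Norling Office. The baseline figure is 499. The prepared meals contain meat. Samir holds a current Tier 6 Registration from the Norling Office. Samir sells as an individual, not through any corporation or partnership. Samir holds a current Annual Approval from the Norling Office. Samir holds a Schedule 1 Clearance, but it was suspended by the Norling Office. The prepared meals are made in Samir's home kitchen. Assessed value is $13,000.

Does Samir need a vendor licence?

Yes — Samir must hold a vendor licence.

Exception (a) does not apply: the baseline figure is 499, not below 475.
Exception (b)'s conditions are all satisfied: the seller is a natural person; the number of selling days per month is 8, less than the 9 limit; a current Category G Notice is held. Turning to paragraphs (f)–(m): (f) operates against (b): the coverage ratio is 12%, less than the 14% limit. (g) would limit (f) — a current Tier 3 Waiver is held — but (h) sets (g) aside: (h) is engaged — a current Tier 6 Registration is held. (i) is triggered (a current Category E Waiver is held), but yields to (j): (j) is triggered — the reference index is 244, meeting the 222 threshold. (k) does not operate here (no current Schedule 1 Clearance is held), so (j) stands. Exception (b) does not apply.
Exception (c) is satisfied on its face — the qualifying period is 160 days, below the 170 days limit; the registered capacity is 370 units, less than the 430 units limit; the prepared meals are shelf-stable. But applying paragraphs (n)–(o): (n) operates — the prepared meals contain meat. (o) does not operate here (aggregate throughput is 5,070 units, short of 6,050 units), so (n) stands. (c) is therefore removed.
All of (d)'s requirements are met (the prepared meals are home-kitchen produced; a current Schedule D Approval is held). Turning to paragraphs (p)–(q): (p) operates against (d): some sales are to a restaurant for resale. (q) is inapplicable (the Category C Registration is not current), so (p) stands. (d) is therefore removed.
Exception (e): the compliance score is 12 points, below the 14 points limit; assessed value is $13,000, below the $14,000 limit — every condition holds. Turning to paragraph (r): (r) is engaged — a current Annual Approval is held. Exception (e) does not apply.
Every exception is unavailable, so the rule governs.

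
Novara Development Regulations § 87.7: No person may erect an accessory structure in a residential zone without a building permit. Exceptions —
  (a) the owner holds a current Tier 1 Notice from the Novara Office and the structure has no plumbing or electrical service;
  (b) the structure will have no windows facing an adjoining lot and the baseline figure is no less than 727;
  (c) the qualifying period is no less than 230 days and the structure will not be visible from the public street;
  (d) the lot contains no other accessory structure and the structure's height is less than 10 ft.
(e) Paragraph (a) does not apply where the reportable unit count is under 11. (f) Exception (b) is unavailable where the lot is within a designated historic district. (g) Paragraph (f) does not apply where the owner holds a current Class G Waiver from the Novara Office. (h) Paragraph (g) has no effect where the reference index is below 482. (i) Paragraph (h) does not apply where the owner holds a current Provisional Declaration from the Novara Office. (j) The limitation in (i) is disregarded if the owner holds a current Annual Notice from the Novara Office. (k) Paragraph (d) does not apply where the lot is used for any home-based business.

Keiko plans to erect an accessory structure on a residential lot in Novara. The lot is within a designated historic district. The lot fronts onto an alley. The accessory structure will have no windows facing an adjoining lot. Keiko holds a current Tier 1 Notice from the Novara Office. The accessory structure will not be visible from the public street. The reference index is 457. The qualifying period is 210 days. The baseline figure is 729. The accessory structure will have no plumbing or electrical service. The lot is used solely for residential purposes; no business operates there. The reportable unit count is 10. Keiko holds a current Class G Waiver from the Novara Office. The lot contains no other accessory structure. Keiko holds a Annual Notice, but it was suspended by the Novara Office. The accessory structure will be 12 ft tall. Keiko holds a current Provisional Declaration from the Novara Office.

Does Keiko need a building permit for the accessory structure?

No — exception (b) applies; Keiko does not need a building permit.

Exception (a)'s conditions are all satisfied: a current Tier 1 Notice is held; there is no plumbing or electrical service. However, paragraph (e) must be considered: (e) operates against (a): the reportable unit count is 10, under the 11 limit. Exception (a) does not apply.
Exception (b) is satisfied on its face — no windows face an adjoining lot; the baseline figure is 729, meeting the 727 threshold. Considering the limiting provisions: (f) would limit (b) — the lot is in a historic district — but (g) sets (f) aside: (g) operates against (f): a current Class G Waiver is held. (h) would limit (g) — the reference index is 457, below the 482 limit — but (i) sets (h) aside: (i) applies — a current Provisional Declaration is held. (j), which would lift (i), does not operate here — there is no Annual Notice in force. (b) remains available.
Exception (c) does not apply: the qualifying period is 210 days, short of 230 days.
Exception (d) fails — the structure's height is 12 ft, not less than 10 ft.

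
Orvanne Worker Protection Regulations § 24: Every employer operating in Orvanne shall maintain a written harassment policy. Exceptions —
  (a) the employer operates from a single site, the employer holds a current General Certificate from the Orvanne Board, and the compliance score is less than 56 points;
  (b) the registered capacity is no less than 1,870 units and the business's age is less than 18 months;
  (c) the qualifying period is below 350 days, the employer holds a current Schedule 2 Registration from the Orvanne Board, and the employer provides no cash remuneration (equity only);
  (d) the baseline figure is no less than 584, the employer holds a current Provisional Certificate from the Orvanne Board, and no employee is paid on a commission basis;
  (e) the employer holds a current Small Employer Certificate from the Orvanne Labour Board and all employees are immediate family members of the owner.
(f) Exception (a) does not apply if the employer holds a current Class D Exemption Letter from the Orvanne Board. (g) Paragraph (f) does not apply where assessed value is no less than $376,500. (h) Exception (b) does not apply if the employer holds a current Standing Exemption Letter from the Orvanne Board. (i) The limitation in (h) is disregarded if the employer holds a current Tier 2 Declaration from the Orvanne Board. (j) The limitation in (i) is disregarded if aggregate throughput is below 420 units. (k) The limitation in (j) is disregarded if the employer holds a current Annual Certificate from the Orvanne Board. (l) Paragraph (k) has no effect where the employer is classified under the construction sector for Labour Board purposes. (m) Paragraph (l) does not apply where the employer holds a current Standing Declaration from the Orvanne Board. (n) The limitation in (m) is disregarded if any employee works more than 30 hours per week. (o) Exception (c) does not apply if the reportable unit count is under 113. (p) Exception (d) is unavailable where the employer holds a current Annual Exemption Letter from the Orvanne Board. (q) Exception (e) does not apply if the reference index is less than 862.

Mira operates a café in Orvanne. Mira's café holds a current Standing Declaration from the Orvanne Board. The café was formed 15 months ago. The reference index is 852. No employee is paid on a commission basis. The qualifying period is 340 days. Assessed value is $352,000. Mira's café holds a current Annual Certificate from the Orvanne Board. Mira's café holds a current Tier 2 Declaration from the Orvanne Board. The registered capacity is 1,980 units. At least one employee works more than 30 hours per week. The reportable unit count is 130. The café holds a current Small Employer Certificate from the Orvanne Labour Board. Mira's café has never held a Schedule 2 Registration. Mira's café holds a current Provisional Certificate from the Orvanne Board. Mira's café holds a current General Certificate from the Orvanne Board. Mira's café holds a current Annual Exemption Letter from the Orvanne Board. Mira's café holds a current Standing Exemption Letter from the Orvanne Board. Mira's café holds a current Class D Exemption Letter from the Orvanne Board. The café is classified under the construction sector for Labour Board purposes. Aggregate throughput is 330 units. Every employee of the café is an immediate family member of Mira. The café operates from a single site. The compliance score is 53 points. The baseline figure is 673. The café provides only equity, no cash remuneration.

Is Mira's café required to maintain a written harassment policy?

Yes — Mira's café must maintain a written harassment policy.

Exception (a)'s conditions are all satisfied: the employer operates from a single site; a current General Certificate is held; the compliance score is 53 points, less than the 56 points limit. However, paragraphs (f)–(g) must be considered: (f) operates against (a): a current Class D Exemption Letter is held. (g), which would lift (f), is not engaged — assessed value is $352,000, short of $376,500. (a) is therefore removed.
Exception (b) is satisfied on its face — the registered capacity is 1,980 units, meeting the 1,870 units threshold; the business's age is 15 months, less than the 18 months limit. However, paragraphs (h)–(n) must be considered: (h) operates against (b): a current Standing Exemption Letter is held. (i) would limit (h) — a current Tier 2 Declaration is held — but (j) sets (i) aside: (j) operates against (i): aggregate throughput is 330 units, below the 420 units limit. (k) would limit (j) — a current Annual Certificate is held — but (l) sets (k) aside: (l) operates against (k): the café is classified under the construction sector. (m) would limit (l) — a current Standing Declaration is held — but (n) sets (m) aside: (n) is engaged — at least one employee exceeds 30 hours/week. Exception (b) does not apply.
Exception (c) requires that the employer holds a current Schedule 2 Registration from the Orvanne Board; but there is no Schedule 2 Registration in force, so (c) is unavailable.
Exception (d) is satisfied on its face — the baseline figure is 673, meeting the 584 threshold; a current Provisional Certificate is held; no employee is paid on commission. But applying paragraph (p): (p) operates against (d): a current Annual Exemption Letter is held. Exception (d) does not apply.
All of (e)'s requirements are met (a current Small Employer Certificate is held; every employee is an immediate family member). But applying paragraph (q): (q) is triggered — the reference index is 852, less than the 862 limit. (e) is therefore removed.
None of the exceptions is available; § 24 applies in full.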